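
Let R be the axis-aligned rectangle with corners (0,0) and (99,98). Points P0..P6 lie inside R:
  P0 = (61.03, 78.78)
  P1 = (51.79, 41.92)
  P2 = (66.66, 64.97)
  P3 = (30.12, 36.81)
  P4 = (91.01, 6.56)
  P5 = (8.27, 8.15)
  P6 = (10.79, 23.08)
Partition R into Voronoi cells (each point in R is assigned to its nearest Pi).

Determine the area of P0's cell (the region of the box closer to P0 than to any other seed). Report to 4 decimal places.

Area of P0's cell: 2249.3275

1. box [0,99]×[0,98]: [(0, 0) (99, 0) (99, 98) (0, 98)]
2. ⊥bis P0·P1 via (56.41,60.35): [(0, 74.4908) (99, 49.6736) (99, 98) (0, 98)]  |A|=3555.8635
3. ⊥bis P0·P2 via (63.845,71.875): [(0, 74.4908) (43.5082, 63.5842) (99, 86.2068) (99, 98) (0, 98)]  |A|=2542.2169
4. ⊥bis P0·P3 via (45.575,57.795): [(0, 91.36) (34.7247, 65.786) (43.5082, 63.5842) (99, 86.2068) (99, 98) (0, 98)]  |A|=2249.3275
5. ⊥bis P0·P4 via (76.02,42.67): [(0, 91.36) (34.7247, 65.786) (43.5082, 63.5842) (99, 86.2068) (99, 98) (0, 98)]  |A|=2249.3275
6. ⊥bis P0·P5 via (34.65,43.465): [(0, 91.36) (34.7247, 65.786) (43.5082, 63.5842) (99, 86.2068) (99, 98) (0, 98)]  |A|=2249.3275
7. ⊥bis P0·P6 via (35.91,50.93): [(0, 91.36) (34.7247, 65.786) (43.5082, 63.5842) (99, 86.2068) (99, 98) (0, 98)]  |A|=2249.3275
8. canonical 6-gon: [(0, 91.36) (34.7247, 65.786) (43.5082, 63.5842) (99, 86.2068) (99, 98) (0, 98)]
9. shoelace: 2249.3275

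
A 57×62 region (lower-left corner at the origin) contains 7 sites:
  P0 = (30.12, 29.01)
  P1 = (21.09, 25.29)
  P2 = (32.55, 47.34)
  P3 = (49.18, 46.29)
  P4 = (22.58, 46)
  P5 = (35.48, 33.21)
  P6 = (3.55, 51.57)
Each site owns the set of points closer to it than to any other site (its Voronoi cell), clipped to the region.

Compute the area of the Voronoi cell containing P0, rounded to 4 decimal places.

Area of P0's cell: 498.8782

1. box [0,57]×[0,62]: [(0, 0) (57, 0) (57, 62) (0, 62)]
2. ⊥bis P0·P1 via (25.605,27.15): [(36.7897, 0) (57, 0) (57, 62) (11.2482, 62)]  |A|=2044.8249
3. ⊥bis P0·P2 via (31.335,38.175): [(20.4698, 39.6154) (36.7897, 0) (57, 0) (57, 34.7726)]  |A|=1035.4451
4. ⊥bis P0·P3 via (39.65,37.65): [(40.2449, 36.9938) (20.4698, 39.6154) (36.7897, 0) (57, 0) (57, 18.5128)]  |A|=899.2277
5. ⊥bis P0·P4 via (26.35,37.505): [(40.2449, 36.9938) (28.6591, 38.5297) (22.1137, 35.625) (36.7897, 0) (57, 0) (57, 18.5128)]  |A|=883.7806
6. ⊥bis P0·P5 via (32.8,31.11): [(27.4177, 37.9788) (22.1137, 35.625) (36.7897, 0) (57, 0) (57, 0.2262)]  |A|=498.8782
7. ⊥bis P0·P6 via (16.835,40.29): [(27.4177, 37.9788) (22.1137, 35.625) (36.7897, 0) (57, 0) (57, 0.2262)]  |A|=498.8782
8. canonical 5-gon: [(27.4177, 37.9788) (22.1137, 35.625) (36.7897, 0) (57, 0) (57, 0.2262)]
9. shoelace: 498.8782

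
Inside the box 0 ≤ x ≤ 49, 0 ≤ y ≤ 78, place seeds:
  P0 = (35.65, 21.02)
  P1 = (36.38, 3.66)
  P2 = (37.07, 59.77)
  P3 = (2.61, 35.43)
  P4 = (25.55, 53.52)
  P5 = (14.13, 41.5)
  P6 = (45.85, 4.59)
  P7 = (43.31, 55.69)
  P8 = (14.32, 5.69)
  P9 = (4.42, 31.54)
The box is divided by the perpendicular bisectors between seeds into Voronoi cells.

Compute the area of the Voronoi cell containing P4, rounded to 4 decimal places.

Area of P4's cell: 769.6702

1. box [0,49]×[0,78]: [(0, 0) (49, 0) (49, 78) (0, 78)]
2. ⊥bis P4·P0 via (30.6,37.27): [(0, 27.7605) (49, 42.9882) (49, 78) (0, 78)]  |A|=2088.6589
3. ⊥bis P4·P1 via (30.965,28.59): [(0, 27.7605) (49, 42.9882) (49, 78) (0, 78)]  |A|=2088.6589
4. ⊥bis P4·P2 via (31.31,56.645): [(0, 27.7605) (40.2026, 40.2542) (19.7242, 78) (0, 78)]  |A|=1382.1321
5. ⊥bis P4·P3 via (14.08,44.475): [(0, 62.3299) (21.895, 34.5648) (40.2026, 40.2542) (19.7242, 78) (0, 78)]  |A|=1003.683
6. ⊥bis P4·P5 via (19.84,47.51): [(0, 66.3597) (30.6136, 37.2742) (40.2026, 40.2542) (19.7242, 78) (0, 78)]  |A|=791.3027
7. ⊥bis P4·P6 via (35.7,29.055): [(0, 66.3597) (30.6136, 37.2742) (40.2026, 40.2542) (19.7242, 78) (0, 78)]  |A|=791.3027
8. ⊥bis P4·P7 via (34.43,54.605): [(0, 66.3597) (30.6136, 37.2742) (36.3305, 39.0509) (35.0152, 49.8156) (19.7242, 78) (0, 78)]  |A|=769.6702
9. ⊥bis P4·P8 via (19.935,29.605): [(0, 66.3597) (30.6136, 37.2742) (36.3305, 39.0509) (35.0152, 49.8156) (19.7242, 78) (0, 78)]  |A|=769.6702
10. ⊥bis P4·P9 via (14.985,42.53): [(0, 66.3597) (30.6136, 37.2742) (36.3305, 39.0509) (35.0152, 49.8156) (19.7242, 78) (0, 78)]  |A|=769.6702
11. canonical 6-gon: [(0, 66.3597) (30.6136, 37.2742) (36.3305, 39.0509) (35.0152, 49.8156) (19.7242, 78) (0, 78)]
12. shoelace: 769.6702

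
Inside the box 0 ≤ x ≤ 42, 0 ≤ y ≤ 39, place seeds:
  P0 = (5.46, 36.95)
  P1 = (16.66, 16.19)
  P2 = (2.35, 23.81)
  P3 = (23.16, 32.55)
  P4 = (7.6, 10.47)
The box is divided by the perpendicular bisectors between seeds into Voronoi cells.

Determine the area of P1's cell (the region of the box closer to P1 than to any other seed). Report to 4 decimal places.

1. box [0,42]×[0,39]: [(0, 0) (42, 0) (42, 39) (0, 39)]
2. ⊥bis P1·P0 via (11.06,26.57): [(0, 20.6031) (0, 0) (42, 0) (42, 39) (34.0999, 39)]  |A|=1324.3345
3. ⊥bis P1·P2 via (9.505,20): [(13.7869, 28.0411) (0, 2.1501) (0, 0) (42, 0) (42, 39) (34.0999, 39)]  |A|=1197.1295
4. ⊥bis P1·P3 via (19.91,24.37): [(13.2426, 27.019) (0, 2.1501) (0, 0) (42, 0) (42, 15.5934)]  |A|=805.8488
5. ⊥bis P1·P4 via (12.13,13.33): [(13.2426, 27.019) (8.7793, 18.6372) (20.5458, 0) (42, 0) (42, 15.5934)]  |A|=604.9522
6. canonical 5-gon: [(13.2426, 27.019) (8.7793, 18.6372) (20.5458, 0) (42, 0) (42, 15.5934)]
7. shoelace: 604.9522

Area of P1's cell: 604.9522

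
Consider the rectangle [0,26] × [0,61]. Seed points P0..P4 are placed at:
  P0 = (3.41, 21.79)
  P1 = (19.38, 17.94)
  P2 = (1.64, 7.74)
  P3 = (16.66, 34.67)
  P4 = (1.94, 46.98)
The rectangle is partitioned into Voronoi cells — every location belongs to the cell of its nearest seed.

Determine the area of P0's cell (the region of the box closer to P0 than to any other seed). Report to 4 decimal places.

Area of P0's cell: 200.3969

1. box [0,26]×[0,61]: [(0, 0) (26, 0) (26, 61) (0, 61)]
2. ⊥bis P0·P1 via (11.395,19.865): [(0, 0) (6.606, 0) (21.3117, 61) (0, 61)]  |A|=851.4901
3. ⊥bis P0·P2 via (2.525,14.765): [(0, 15.0831) (9.9403, 13.8308) (21.3117, 61) (0, 61)]  |A|=730.8416
4. ⊥bis P0·P3 via (10.035,28.23): [(0, 38.5533) (0, 15.0831) (9.9403, 13.8308) (12.7406, 25.4467)]  |A|=208.998
5. ⊥bis P0·P4 via (2.675,34.385): [(3.978, 34.461) (0, 34.2289) (0, 15.0831) (9.9403, 13.8308) (12.7406, 25.4467)]  |A|=200.3969
6. canonical 5-gon: [(3.978, 34.461) (0, 34.2289) (0, 15.0831) (9.9403, 13.8308) (12.7406, 25.4467)]
7. shoelace: 200.3969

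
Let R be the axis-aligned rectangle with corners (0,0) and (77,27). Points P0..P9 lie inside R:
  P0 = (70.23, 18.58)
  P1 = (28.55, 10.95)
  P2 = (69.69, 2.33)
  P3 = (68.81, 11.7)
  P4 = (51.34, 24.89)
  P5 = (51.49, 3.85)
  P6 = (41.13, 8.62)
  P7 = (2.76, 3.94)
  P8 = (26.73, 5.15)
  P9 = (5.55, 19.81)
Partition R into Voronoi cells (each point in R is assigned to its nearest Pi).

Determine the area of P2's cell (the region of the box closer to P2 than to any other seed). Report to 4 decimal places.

Area of P2's cell: 114.4061

1. box [0,77]×[0,27]: [(0, 0) (77, 0) (77, 27) (0, 27)]
2. ⊥bis P2·P0 via (69.96,10.455): [(0, 12.7798) (0, 0) (77, 0) (77, 10.2211)]  |A|=885.5339
3. ⊥bis P2·P1 via (49.12,6.64): [(50.0579, 11.1164) (47.7287, 0) (77, 0) (77, 10.2211)]  |A|=300.3832
4. ⊥bis P2·P3 via (69.25,7.015): [(48.7961, 5.094) (47.7287, 0) (77, 0) (77, 7.7429)]  |A|=183.7439
5. ⊥bis P2·P4 via (60.515,13.61): [(50.2083, 5.2267) (48.5394, 3.8692) (47.7287, 0) (77, 0) (77, 7.7429)]  |A|=182.896
6. ⊥bis P2·P5 via (60.59,3.09): [(60.8519, 6.2263) (60.3319, 0) (77, 0) (77, 7.7429)]  |A|=114.4061
7. ⊥bis P2·P6 via (55.41,5.475): [(60.8519, 6.2263) (60.3319, 0) (77, 0) (77, 7.7429)]  |A|=114.4061
8. ⊥bis P2·P7 via (36.225,3.135): [(60.8519, 6.2263) (60.3319, 0) (77, 0) (77, 7.7429)]  |A|=114.4061
9. ⊥bis P2·P8 via (48.21,3.74): [(60.8519, 6.2263) (60.3319, 0) (77, 0) (77, 7.7429)]  |A|=114.4061
10. ⊥bis P2·P9 via (37.62,11.07): [(60.8519, 6.2263) (60.3319, 0) (77, 0) (77, 7.7429)]  |A|=114.4061
11. canonical 4-gon: [(60.8519, 6.2263) (60.3319, 0) (77, 0) (77, 7.7429)]
12. shoelace: 114.4061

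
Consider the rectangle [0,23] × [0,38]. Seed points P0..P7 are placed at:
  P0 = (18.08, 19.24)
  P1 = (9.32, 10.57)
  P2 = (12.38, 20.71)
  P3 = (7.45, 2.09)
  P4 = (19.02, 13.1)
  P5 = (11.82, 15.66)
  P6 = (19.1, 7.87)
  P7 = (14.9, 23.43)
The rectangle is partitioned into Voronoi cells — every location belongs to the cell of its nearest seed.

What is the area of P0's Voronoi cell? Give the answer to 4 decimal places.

Area of P0's cell: 55.2778

1. box [0,23]×[0,38]: [(0, 0) (23, 0) (23, 38) (0, 38)]
2. ⊥bis P0·P1 via (13.7,14.905): [(0, 28.7472) (23, 5.5085) (23, 38) (0, 38)]  |A|=480.0597
3. ⊥bis P0·P2 via (15.23,19.975): [(13.8765, 14.7267) (23, 5.5085) (23, 38) (19.8786, 38)]  |A|=184.5417
4. ⊥bis P0·P3 via (12.765,10.665): [(13.8765, 14.7267) (23, 5.5085) (23, 38) (19.8786, 38)]  |A|=184.5417
5. ⊥bis P0·P4 via (18.55,16.17): [(14.0719, 15.4844) (23, 16.8513) (23, 38) (19.8786, 38)]  |A|=129.5495
6. ⊥bis P0·P5 via (14.95,17.45): [(14.6942, 17.8973) (15.9129, 15.7663) (23, 16.8513) (23, 38) (19.8786, 38)]  |A|=127.4161
7. ⊥bis P0·P6 via (18.59,13.555): [(14.6942, 17.8973) (15.9129, 15.7663) (23, 16.8513) (23, 38) (19.8786, 38)]  |A|=127.4161
8. ⊥bis P0·P7 via (16.49,21.335): [(15.3595, 20.477) (14.6942, 17.8973) (15.9129, 15.7663) (23, 16.8513) (23, 26.2758)]  |A|=55.2778
9. canonical 5-gon: [(15.3595, 20.477) (14.6942, 17.8973) (15.9129, 15.7663) (23, 16.8513) (23, 26.2758)]
10. shoelace: 55.2778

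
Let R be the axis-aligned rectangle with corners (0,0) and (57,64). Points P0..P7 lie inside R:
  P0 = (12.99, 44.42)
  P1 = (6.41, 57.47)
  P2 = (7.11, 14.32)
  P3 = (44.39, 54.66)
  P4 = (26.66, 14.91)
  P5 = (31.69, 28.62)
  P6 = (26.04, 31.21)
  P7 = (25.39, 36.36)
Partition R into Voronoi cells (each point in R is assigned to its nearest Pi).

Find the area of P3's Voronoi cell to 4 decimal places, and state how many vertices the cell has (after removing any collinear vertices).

Area of P3's cell: 696.9611 (6 vertices)

1. box [0,57]×[0,64]: [(0, 0) (57, 0) (57, 64) (0, 64)]
2. ⊥bis P3·P0 via (28.69,49.54): [(44.8457, 0) (57, 0) (57, 64) (23.9744, 64)]  |A|=1445.7567
3. ⊥bis P3·P1 via (25.4,56.065): [(25.6149, 58.9695) (44.8457, 0) (57, 0) (57, 64) (25.9871, 64)]  |A|=1440.6943
4. ⊥bis P3·P2 via (25.75,34.49): [(25.6149, 58.9695) (36.9836, 24.1086) (57, 5.6105) (57, 64) (25.9871, 64)]  |A|=1238.0324
5. ⊥bis P3·P4 via (35.525,34.785): [(25.6149, 58.9695) (33.1574, 35.841) (57, 25.2063) (57, 64) (25.9871, 64)]  |A|=922.3915
6. ⊥bis P3·P5 via (38.04,41.64): [(25.6149, 58.9695) (29.9852, 45.5684) (57, 32.393) (57, 64) (25.9871, 64)]  |A|=726.2233
7. ⊥bis P3·P6 via (35.215,42.935): [(25.6149, 58.9695) (29.3464, 47.5273) (34.9342, 43.1547) (57, 32.393) (57, 64) (25.9871, 64)]  |A|=722.1471
8. ⊥bis P3·P7 via (34.89,45.51): [(25.6149, 58.9695) (27.5031, 53.1794) (39.1289, 41.1089) (57, 32.393) (57, 64) (25.9871, 64)]  |A|=696.9611
9. canonical 6-gon: [(25.6149, 58.9695) (27.5031, 53.1794) (39.1289, 41.1089) (57, 32.393) (57, 64) (25.9871, 64)]
10. shoelace: 696.9611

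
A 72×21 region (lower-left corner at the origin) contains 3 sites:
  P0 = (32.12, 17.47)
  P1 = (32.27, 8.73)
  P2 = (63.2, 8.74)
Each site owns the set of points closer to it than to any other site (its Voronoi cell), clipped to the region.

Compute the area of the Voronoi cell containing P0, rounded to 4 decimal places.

Area of P0's cell: 392.1007

1. box [0,72]×[0,21]: [(0, 0) (72, 0) (72, 21) (0, 21)]
2. ⊥bis P0·P1 via (32.195,13.1): [(0, 12.5475) (72, 13.7832) (72, 21) (0, 21)]  |A|=564.0982
3. ⊥bis P0·P2 via (47.66,13.105): [(0, 12.5475) (47.7335, 13.3667) (49.8776, 21) (0, 21)]  |A|=392.1007
4. canonical 4-gon: [(0, 12.5475) (47.7335, 13.3667) (49.8776, 21) (0, 21)]
5. shoelace: 392.1007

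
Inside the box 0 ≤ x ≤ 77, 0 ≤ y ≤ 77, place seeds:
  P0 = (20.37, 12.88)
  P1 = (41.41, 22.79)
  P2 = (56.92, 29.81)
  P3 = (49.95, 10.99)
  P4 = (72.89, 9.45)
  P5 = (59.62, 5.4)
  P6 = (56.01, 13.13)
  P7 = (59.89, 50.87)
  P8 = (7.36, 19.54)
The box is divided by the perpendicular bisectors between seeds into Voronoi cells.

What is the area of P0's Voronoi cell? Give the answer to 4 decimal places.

1. box [0,77]×[0,77]: [(0, 0) (77, 0) (77, 77) (0, 77)]
2. ⊥bis P0·P1 via (30.89,17.835): [(0, 0) (39.2904, 0) (3.0228, 77) (0, 77)]  |A|=1629.0603
3. ⊥bis P0·P2 via (38.645,21.345): [(0, 0) (39.2904, 0) (3.0228, 77) (0, 77)]  |A|=1629.0603
4. ⊥bis P0·P3 via (35.16,11.935): [(0, 0) (34.3974, 0) (34.9819, 9.1475) (3.0228, 77) (0, 77)]  |A|=1606.681
5. ⊥bis P0·P4 via (46.63,11.165): [(0, 0) (34.3974, 0) (34.9819, 9.1475) (3.0228, 77) (0, 77)]  |A|=1606.681
6. ⊥bis P0·P5 via (39.995,9.14): [(0, 0) (34.3974, 0) (34.9819, 9.1475) (3.0228, 77) (0, 77)]  |A|=1606.681
7. ⊥bis P0·P6 via (38.19,13.005): [(0, 0) (34.3974, 0) (34.9819, 9.1475) (3.0228, 77) (0, 77)]  |A|=1606.681
8. ⊥bis P0·P7 via (40.13,31.875): [(0, 73.6212) (0, 0) (34.3974, 0) (34.9819, 9.1475) (9.0472, 64.2096)]  |A|=1572.065
9. ⊥bis P0·P8 via (13.865,16.21): [(5.5669, 0) (34.3974, 0) (34.9819, 9.1475) (23.1304, 34.3095)]  |A|=556.1397
10. canonical 4-gon: [(5.5669, 0) (34.3974, 0) (34.9819, 9.1475) (23.1304, 34.3095)]
11. shoelace: 556.1397

Area of P0's cell: 556.1397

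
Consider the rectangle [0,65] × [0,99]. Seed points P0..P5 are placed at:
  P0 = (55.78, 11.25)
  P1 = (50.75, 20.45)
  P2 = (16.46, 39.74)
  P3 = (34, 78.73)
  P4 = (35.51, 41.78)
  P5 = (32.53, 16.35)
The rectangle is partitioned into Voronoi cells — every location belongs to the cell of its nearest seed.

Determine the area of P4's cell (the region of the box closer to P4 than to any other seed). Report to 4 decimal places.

Area of P4's cell: 1026.7849

1. box [0,65]×[0,99]: [(0, 0) (65, 0) (65, 99) (0, 99)]
2. ⊥bis P4·P0 via (45.645,26.515): [(0, 0) (5.709, 0) (65, 39.3655) (65, 99) (0, 99)]  |A|=5267.9898
3. ⊥bis P4·P1 via (43.13,31.115): [(0, 0.2992) (65, 46.7408) (65, 99) (0, 99)]  |A|=4906.1995
4. ⊥bis P4·P2 via (25.985,40.76): [(28.163, 20.4213) (65, 46.7408) (65, 99) (19.7483, 99)]  |A|=2740.4468
5. ⊥bis P4·P3 via (34.755,60.255): [(23.9447, 59.8132) (28.163, 20.4213) (65, 46.7408) (65, 61.491)]  |A|=1083.8396
6. ⊥bis P4·P5 via (34.02,29.065): [(23.9447, 59.8132) (27.1512, 29.8699) (39.3815, 28.4367) (65, 46.7408) (65, 61.491)]  |A|=1026.7849
7. canonical 5-gon: [(23.9447, 59.8132) (27.1512, 29.8699) (39.3815, 28.4367) (65, 46.7408) (65, 61.491)]
8. shoelace: 1026.7849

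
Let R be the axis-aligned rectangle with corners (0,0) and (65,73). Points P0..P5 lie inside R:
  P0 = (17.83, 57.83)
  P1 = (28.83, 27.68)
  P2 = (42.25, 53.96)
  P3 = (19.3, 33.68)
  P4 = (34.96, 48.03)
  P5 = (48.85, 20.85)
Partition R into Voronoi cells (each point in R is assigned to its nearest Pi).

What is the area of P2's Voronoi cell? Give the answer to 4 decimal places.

1. box [0,65]×[0,73]: [(0, 0) (65, 0) (65, 73) (0, 73)]
2. ⊥bis P2·P0 via (30.04,55.895): [(21.1819, 0) (65, 0) (65, 73) (32.7507, 73)]  |A|=2776.4568
3. ⊥bis P2·P1 via (35.54,40.82): [(28.2416, 44.547) (65, 25.7761) (65, 73) (32.7507, 73)]  |A|=1326.7318
4. ⊥bis P2·P3 via (30.775,43.82): [(28.5292, 46.3615) (31.6876, 42.7872) (65, 25.7761) (65, 73) (32.7507, 73)]  |A|=1323.3523
5. ⊥bis P2·P4 via (38.605,50.995): [(30.7867, 60.6064) (54.9405, 30.913) (65, 25.7761) (65, 73) (32.7507, 73)]  |A|=1094.9969
6. ⊥bis P2·P5 via (45.55,37.405): [(30.7867, 60.6064) (49.0863, 38.1099) (65, 41.2821) (65, 73) (32.7507, 73)]  |A|=950.4563
7. canonical 5-gon: [(30.7867, 60.6064) (49.0863, 38.1099) (65, 41.2821) (65, 73) (32.7507, 73)]
8. shoelace: 950.4563

Area of P2's cell: 950.4563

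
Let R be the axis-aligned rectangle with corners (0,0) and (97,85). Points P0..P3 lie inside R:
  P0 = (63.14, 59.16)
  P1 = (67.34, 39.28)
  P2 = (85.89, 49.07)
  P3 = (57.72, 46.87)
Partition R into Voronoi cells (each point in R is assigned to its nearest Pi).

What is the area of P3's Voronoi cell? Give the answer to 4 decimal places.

Area of P3's cell: 3411.1092

1. box [0,97]×[0,85]: [(0, 0) (97, 0) (97, 85) (0, 85)]
2. ⊥bis P3·P0 via (60.43,53.015): [(0, 79.6652) (0, 0) (97, 0) (97, 36.8873)]  |A|=5652.795
3. ⊥bis P3·P1 via (62.53,43.075): [(67.806, 49.7621) (0, 79.6652) (0, 0) (28.5446, 0)]  |A|=3411.1092
4. ⊥bis P3·P2 via (71.805,47.97): [(67.806, 49.7621) (0, 79.6652) (0, 0) (28.5446, 0)]  |A|=3411.1092
5. canonical 4-gon: [(67.806, 49.7621) (0, 79.6652) (0, 0) (28.5446, 0)]
6. shoelace: 3411.1092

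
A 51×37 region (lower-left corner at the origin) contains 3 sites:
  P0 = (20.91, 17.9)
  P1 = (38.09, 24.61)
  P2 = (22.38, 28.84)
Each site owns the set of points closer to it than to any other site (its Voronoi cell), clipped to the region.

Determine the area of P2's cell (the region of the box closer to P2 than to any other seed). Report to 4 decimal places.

1. box [0,51]×[0,37]: [(0, 0) (51, 0) (51, 37) (0, 37)]
2. ⊥bis P2·P0 via (21.645,23.37): [(0, 26.2784) (51, 19.4256) (51, 37) (0, 37)]  |A|=721.5477
3. ⊥bis P2·P1 via (30.235,26.725): [(0, 26.2784) (29.0633, 22.3732) (33.0016, 37) (0, 37)]  |A|=397.1556
4. canonical 4-gon: [(0, 26.2784) (29.0633, 22.3732) (33.0016, 37) (0, 37)]
5. shoelace: 397.1556

Area of P2's cell: 397.1556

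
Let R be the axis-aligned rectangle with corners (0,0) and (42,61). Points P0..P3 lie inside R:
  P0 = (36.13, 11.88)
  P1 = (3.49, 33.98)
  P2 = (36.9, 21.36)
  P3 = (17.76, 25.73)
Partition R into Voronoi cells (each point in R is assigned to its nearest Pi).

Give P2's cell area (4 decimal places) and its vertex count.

1. box [0,42]×[0,61]: [(0, 0) (42, 0) (42, 61) (0, 61)]
2. ⊥bis P2·P0 via (36.515,16.62): [(0, 19.5859) (42, 16.1745) (42, 61) (0, 61)]  |A|=1811.0322
3. ⊥bis P2·P1 via (20.195,27.67): [(16.6311, 18.235) (42, 16.1745) (42, 61) (32.7848, 61)]  |A|=765.6307
4. ⊥bis P2·P3 via (27.33,23.545): [(25.9449, 17.4785) (42, 16.1745) (42, 61) (35.8816, 61)]  |A|=492.9786
5. canonical 4-gon: [(25.9449, 17.4785) (42, 16.1745) (42, 61) (35.8816, 61)]
6. shoelace: 492.9786

Area of P2's cell: 492.9786 (4 vertices)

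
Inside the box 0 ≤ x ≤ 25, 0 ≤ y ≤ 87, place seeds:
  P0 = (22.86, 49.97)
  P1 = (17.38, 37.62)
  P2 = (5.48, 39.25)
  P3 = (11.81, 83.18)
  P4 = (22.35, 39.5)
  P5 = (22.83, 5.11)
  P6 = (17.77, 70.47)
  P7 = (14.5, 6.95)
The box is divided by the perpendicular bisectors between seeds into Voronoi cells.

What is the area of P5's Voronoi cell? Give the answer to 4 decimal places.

Area of P5's cell: 115.0692

1. box [0,25]×[0,87]: [(0, 0) (25, 0) (25, 87) (0, 87)]
2. ⊥bis P5·P0 via (22.845,27.54): [(0, 27.5553) (0, 0) (25, 0) (25, 27.5386)]  |A|=688.673
3. ⊥bis P5·P1 via (20.105,21.365): [(0, 17.9946) (0, 0) (25, 0) (25, 22.1856)]  |A|=502.2523
4. ⊥bis P5·P2 via (14.155,22.18): [(8.833, 19.4754) (0, 14.9864) (0, 0) (25, 0) (25, 22.1856)]  |A|=488.9667
5. ⊥bis P5·P3 via (17.32,44.145): [(8.833, 19.4754) (0, 14.9864) (0, 0) (25, 0) (25, 22.1856)]  |A|=488.9667
6. ⊥bis P5·P4 via (22.59,22.305): [(8.833, 19.4754) (0, 14.9864) (0, 0) (25, 0) (25, 22.1856)]  |A|=488.9667
7. ⊥bis P5·P6 via (20.3,37.79): [(8.833, 19.4754) (0, 14.9864) (0, 0) (25, 0) (25, 22.1856)]  |A|=488.9667
8. ⊥bis P5·P7 via (18.665,6.03): [(22.1272, 21.704) (17.333, 0) (25, 0) (25, 22.1856)]  |A|=115.0692
9. canonical 4-gon: [(22.1272, 21.704) (17.333, 0) (25, 0) (25, 22.1856)]
10. shoelace: 115.0692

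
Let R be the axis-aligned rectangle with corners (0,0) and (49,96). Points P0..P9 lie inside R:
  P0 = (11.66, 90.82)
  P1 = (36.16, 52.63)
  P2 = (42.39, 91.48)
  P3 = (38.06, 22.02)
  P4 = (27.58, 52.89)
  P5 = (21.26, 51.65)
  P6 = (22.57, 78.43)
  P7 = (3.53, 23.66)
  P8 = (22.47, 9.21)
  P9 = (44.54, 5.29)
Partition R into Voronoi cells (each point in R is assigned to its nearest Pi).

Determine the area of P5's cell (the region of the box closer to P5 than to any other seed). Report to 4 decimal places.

Area of P5's cell: 685.4395

1. box [0,49]×[0,96]: [(0, 0) (49, 0) (49, 96) (0, 96)]
2. ⊥bis P5·P0 via (16.46,71.235): [(0, 67.2009) (0, 0) (49, 0) (49, 79.2101)]  |A|=3587.0689
3. ⊥bis P5·P1 via (28.71,52.14): [(27.2797, 73.8867) (0, 67.2009) (0, 0) (32.1393, 0)]  |A|=2103.945
4. ⊥bis P5·P2 via (31.825,71.565): [(27.2797, 73.8867) (0, 67.2009) (0, 0) (32.1393, 0)]  |A|=2103.945
5. ⊥bis P5·P3 via (29.66,36.835): [(29.7146, 36.866) (27.2797, 73.8867) (0, 67.2009) (0, 20.018)]  |A|=1214.1079
6. ⊥bis P5·P4 via (24.42,52.27): [(27.6698, 35.7066) (20.5045, 72.2263) (0, 67.2009) (0, 20.018)]  |A|=1045.1841
7. ⊥bis P5·P6 via (21.915,65.04): [(27.6698, 35.7066) (21.9145, 65.04) (0, 66.112) (0, 20.018)]  |A|=956.0351
8. ⊥bis P5·P7 via (12.395,37.655): [(21.2328, 32.0568) (27.6698, 35.7066) (21.9145, 65.04) (0, 66.112) (0, 45.5065)]  |A|=685.4395
9. ⊥bis P5·P8 via (21.865,30.43): [(21.2328, 32.0568) (27.6698, 35.7066) (21.9145, 65.04) (0, 66.112) (0, 45.5065)]  |A|=685.4395
10. ⊥bis P5·P9 via (32.9,28.47): [(21.2328, 32.0568) (27.6698, 35.7066) (21.9145, 65.04) (0, 66.112) (0, 45.5065)]  |A|=685.4395
11. canonical 5-gon: [(21.2328, 32.0568) (27.6698, 35.7066) (21.9145, 65.04) (0, 66.112) (0, 45.5065)]
12. shoelace: 685.4395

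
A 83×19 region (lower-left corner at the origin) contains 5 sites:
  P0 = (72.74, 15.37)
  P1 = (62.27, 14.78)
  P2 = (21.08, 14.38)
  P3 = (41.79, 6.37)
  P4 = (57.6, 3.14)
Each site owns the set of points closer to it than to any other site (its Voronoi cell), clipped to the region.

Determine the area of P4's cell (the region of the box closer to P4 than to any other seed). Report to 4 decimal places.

1. box [0,83]×[0,19]: [(0, 0) (83, 0) (83, 19) (0, 19)]
2. ⊥bis P4·P0 via (65.17,9.255): [(0, 0) (72.6461, 0) (57.298, 19) (0, 19)]  |A|=1234.4697
3. ⊥bis P4·P1 via (59.935,8.96): [(0, 0) (72.6461, 0) (68.0327, 5.7112) (34.9102, 19) (0, 19)]  |A|=1085.7162
4. ⊥bis P4·P2 via (39.34,8.76): [(36.6439, 0) (72.6461, 0) (68.0327, 5.7112) (41.6584, 16.2926)]  |A|=344.1916
5. ⊥bis P4·P3 via (49.695,4.755): [(48.7235, 0) (72.6461, 0) (68.0327, 5.7112) (51.2648, 12.4385)]  |A|=181.1451
6. canonical 4-gon: [(48.7235, 0) (72.6461, 0) (68.0327, 5.7112) (51.2648, 12.4385)]
7. shoelace: 181.1451

Area of P4's cell: 181.1451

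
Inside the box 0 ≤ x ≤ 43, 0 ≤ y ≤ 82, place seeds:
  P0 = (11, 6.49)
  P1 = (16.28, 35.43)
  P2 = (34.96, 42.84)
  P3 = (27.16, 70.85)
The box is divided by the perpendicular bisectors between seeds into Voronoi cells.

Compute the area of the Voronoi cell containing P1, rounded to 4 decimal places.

1. box [0,43]×[0,82]: [(0, 0) (43, 0) (43, 82) (0, 82)]
2. ⊥bis P1·P0 via (13.64,20.96): [(0, 23.4486) (43, 15.6034) (43, 82) (0, 82)]  |A|=2686.3832
3. ⊥bis P1·P2 via (25.62,39.135): [(0, 23.4486) (34.3268, 17.1858) (8.6163, 82) (0, 82)]  |A|=1284.1715
4. ⊥bis P1·P3 via (21.72,53.14): [(0, 59.8118) (0, 23.4486) (34.3268, 17.1858) (19.8348, 53.7191)]  |A|=942.2841
5. canonical 4-gon: [(0, 59.8118) (0, 23.4486) (34.3268, 17.1858) (19.8348, 53.7191)]
6. shoelace: 942.2841

Area of P1's cell: 942.2841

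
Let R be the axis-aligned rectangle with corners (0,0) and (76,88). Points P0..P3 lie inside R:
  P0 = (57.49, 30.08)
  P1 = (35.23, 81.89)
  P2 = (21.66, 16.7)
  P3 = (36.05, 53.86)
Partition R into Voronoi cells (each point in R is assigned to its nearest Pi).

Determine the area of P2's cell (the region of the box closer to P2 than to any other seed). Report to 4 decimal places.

Area of P2's cell: 1624.2451

1. box [0,76]×[0,88]: [(0, 0) (76, 0) (76, 88) (0, 88)]
2. ⊥bis P2·P0 via (39.575,23.39): [(0, 0) (48.3095, 0) (15.4477, 88) (0, 88)]  |A|=2805.3173
3. ⊥bis P2·P1 via (28.445,49.295): [(0, 55.2161) (0, 0) (48.3095, 0) (30.024, 48.9663)]  |A|=2011.6752
4. ⊥bis P2·P3 via (28.855,35.28): [(0, 46.4539) (0, 0) (48.3095, 0) (36.1966, 32.437)]  |A|=1624.2451
5. canonical 4-gon: [(0, 46.4539) (0, 0) (48.3095, 0) (36.1966, 32.437)]
6. shoelace: 1624.2451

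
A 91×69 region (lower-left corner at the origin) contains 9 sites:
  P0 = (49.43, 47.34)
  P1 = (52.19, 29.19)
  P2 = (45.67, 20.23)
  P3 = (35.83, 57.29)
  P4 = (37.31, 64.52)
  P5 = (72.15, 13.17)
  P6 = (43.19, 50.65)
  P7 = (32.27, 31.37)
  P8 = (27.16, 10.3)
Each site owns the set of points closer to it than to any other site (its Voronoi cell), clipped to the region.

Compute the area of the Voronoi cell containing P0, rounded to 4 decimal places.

1. box [0,91]×[0,69]: [(0, 0) (91, 0) (91, 69) (0, 69)]
2. ⊥bis P0·P1 via (50.81,38.265): [(0, 30.5385) (91, 44.3765) (91, 69) (0, 69)]  |A|=2870.3649
3. ⊥bis P0·P2 via (47.55,33.785): [(0, 40.3799) (33.8471, 35.6855) (91, 44.3765) (91, 69) (0, 69)]  |A|=2703.8137
4. ⊥bis P0·P3 via (42.63,52.315): [(30.7753, 36.1116) (33.8471, 35.6855) (91, 44.3765) (91, 69) (54.837, 69)]  |A|=1361.6657
5. ⊥bis P0·P4 via (43.37,55.93): [(47.3066, 58.7072) (30.7753, 36.1116) (33.8471, 35.6855) (91, 44.3765) (91, 69) (61.8966, 69)]  |A|=1325.3342
6. ⊥bis P0·P5 via (60.79,30.255): [(47.3066, 58.7072) (30.7753, 36.1116) (33.8471, 35.6855) (79.368, 42.6077) (91, 50.342) (91, 69) (61.8966, 69)]  |A|=1290.6393
7. ⊥bis P0·P6 via (46.31,48.995): [(53.9466, 63.3915) (39.7241, 36.5792) (79.368, 42.6077) (91, 50.342) (91, 69) (61.8966, 69)]  |A|=1135.0736
8. ⊥bis P0·P7 via (40.85,39.355): [(53.9466, 63.3915) (41.0707, 39.1179) (42.9734, 37.0733) (79.368, 42.6077) (91, 50.342) (91, 69) (61.8966, 69)]  |A|=1131.2817
9. ⊥bis P0·P8 via (38.295,28.82): [(53.9466, 63.3915) (41.0707, 39.1179) (42.9734, 37.0733) (79.368, 42.6077) (91, 50.342) (91, 69) (61.8966, 69)]  |A|=1131.2817
10. canonical 7-gon: [(53.9466, 63.3915) (41.0707, 39.1179) (42.9734, 37.0733) (79.368, 42.6077) (91, 50.342) (91, 69) (61.8966, 69)]
11. shoelace: 1131.2817

Area of P0's cell: 1131.2817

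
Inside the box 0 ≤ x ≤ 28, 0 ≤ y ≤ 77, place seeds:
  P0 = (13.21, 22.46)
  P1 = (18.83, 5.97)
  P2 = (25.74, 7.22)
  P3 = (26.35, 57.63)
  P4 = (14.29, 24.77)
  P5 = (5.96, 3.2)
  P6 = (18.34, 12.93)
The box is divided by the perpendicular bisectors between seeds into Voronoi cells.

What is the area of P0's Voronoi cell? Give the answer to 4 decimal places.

1. box [0,28]×[0,77]: [(0, 0) (28, 0) (28, 77) (0, 77)]
2. ⊥bis P0·P1 via (16.02,14.215): [(0, 8.7552) (28, 18.2979) (28, 77) (0, 77)]  |A|=1777.2564
3. ⊥bis P0·P2 via (19.475,14.84): [(0, 8.7552) (20.6228, 15.7837) (28, 21.8491) (28, 77) (0, 77)]  |A|=1764.1576
4. ⊥bis P0·P3 via (19.78,40.045): [(0, 47.4351) (0, 8.7552) (20.6228, 15.7837) (28, 21.8491) (28, 36.9739)]  |A|=789.8833
5. ⊥bis P0·P4 via (13.75,23.615): [(0, 30.0436) (0, 8.7552) (20.6228, 15.7837) (24.2035, 18.7277)]  |A|=275.3995
6. ⊥bis P0·P5 via (9.585,12.83): [(0, 30.0436) (0, 16.4381) (10.7117, 12.4059) (20.6228, 15.7837) (24.2035, 18.7277)]  |A|=234.2511
7. ⊥bis P0·P6 via (15.775,17.695): [(20.7194, 20.3566) (0, 30.0436) (0, 16.4381) (7.9092, 13.4608)]  |A|=187.2884
8. canonical 4-gon: [(20.7194, 20.3566) (0, 30.0436) (0, 16.4381) (7.9092, 13.4608)]
9. shoelace: 187.2884

Area of P0's cell: 187.2884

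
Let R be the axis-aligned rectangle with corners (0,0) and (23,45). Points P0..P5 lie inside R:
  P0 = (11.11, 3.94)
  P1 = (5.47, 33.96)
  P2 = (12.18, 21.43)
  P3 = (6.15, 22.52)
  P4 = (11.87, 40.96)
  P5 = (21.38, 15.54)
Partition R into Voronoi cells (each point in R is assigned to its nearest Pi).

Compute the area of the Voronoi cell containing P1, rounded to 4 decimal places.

Area of P1's cell: 147.7569

1. box [0,23]×[0,45]: [(0, 0) (23, 0) (23, 45) (0, 45)]
2. ⊥bis P1·P0 via (8.29,18.95): [(0, 17.3925) (23, 21.7136) (23, 45) (0, 45)]  |A|=585.2792
3. ⊥bis P1·P2 via (8.825,27.695): [(0, 22.9691) (23, 35.2859) (23, 45) (0, 45)]  |A|=365.0675
4. ⊥bis P1·P3 via (5.81,28.24): [(0, 27.8947) (10.3462, 28.5096) (23, 35.2859) (23, 45) (0, 45)]  |A|=339.5869
5. ⊥bis P1·P4 via (8.67,37.46): [(0, 27.8947) (10.3462, 28.5096) (15.4627, 31.2496) (0.4231, 45) (0, 45)]  |A|=147.7569
6. ⊥bis P1·P5 via (13.425,24.75): [(0, 27.8947) (10.3462, 28.5096) (15.4627, 31.2496) (0.4231, 45) (0, 45)]  |A|=147.7569
7. canonical 5-gon: [(0, 27.8947) (10.3462, 28.5096) (15.4627, 31.2496) (0.4231, 45) (0, 45)]
8. shoelace: 147.7569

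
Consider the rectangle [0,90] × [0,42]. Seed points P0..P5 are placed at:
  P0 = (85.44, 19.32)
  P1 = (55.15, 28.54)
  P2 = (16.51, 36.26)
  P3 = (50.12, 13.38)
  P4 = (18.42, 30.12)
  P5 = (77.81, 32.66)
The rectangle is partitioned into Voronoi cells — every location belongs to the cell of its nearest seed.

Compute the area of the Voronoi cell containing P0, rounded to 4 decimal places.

1. box [0,90]×[0,42]: [(0, 0) (90, 0) (90, 42) (0, 42)]
2. ⊥bis P0·P1 via (70.295,23.93): [(63.0109, 0) (90, 0) (90, 42) (75.7953, 42)]  |A|=865.0683
3. ⊥bis P0·P2 via (50.975,27.79): [(63.0109, 0) (90, 0) (90, 42) (75.7953, 42)]  |A|=865.0683
4. ⊥bis P0·P3 via (67.78,16.35): [(67.8539, 15.9105) (70.5297, 0) (90, 0) (90, 42) (75.7953, 42)]  |A|=805.2549
5. ⊥bis P0·P4 via (51.93,24.72): [(67.8539, 15.9105) (70.5297, 0) (90, 0) (90, 42) (75.7953, 42)]  |A|=805.2549
6. ⊥bis P0·P5 via (81.625,25.99): [(68.6658, 18.5778) (67.8539, 15.9105) (70.5297, 0) (90, 0) (90, 30.7802)]  |A|=519.2205
7. canonical 5-gon: [(68.6658, 18.5778) (67.8539, 15.9105) (70.5297, 0) (90, 0) (90, 30.7802)]
8. shoelace: 519.2205

Area of P0's cell: 519.2205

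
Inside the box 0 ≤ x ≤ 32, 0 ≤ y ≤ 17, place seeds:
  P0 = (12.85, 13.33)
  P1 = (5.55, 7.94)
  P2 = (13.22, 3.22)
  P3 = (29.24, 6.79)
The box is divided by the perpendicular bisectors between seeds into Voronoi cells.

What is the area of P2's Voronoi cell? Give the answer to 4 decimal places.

Area of P2's cell: 107.9003

1. box [0,32]×[0,17]: [(0, 0) (32, 0) (32, 17) (0, 17)]
2. ⊥bis P2·P0 via (13.035,8.275): [(0, 7.798) (0, 0) (32, 0) (32, 8.9691)]  |A|=268.2724
3. ⊥bis P2·P1 via (9.385,5.58): [(10.9976, 8.2004) (5.9512, 0) (32, 0) (32, 8.9691)]  |A|=200.9921
4. ⊥bis P2·P3 via (21.23,5.005): [(20.4409, 8.546) (10.9976, 8.2004) (5.9512, 0) (22.3453, 0)]  |A|=107.9003
5. canonical 4-gon: [(20.4409, 8.546) (10.9976, 8.2004) (5.9512, 0) (22.3453, 0)]
6. shoelace: 107.9003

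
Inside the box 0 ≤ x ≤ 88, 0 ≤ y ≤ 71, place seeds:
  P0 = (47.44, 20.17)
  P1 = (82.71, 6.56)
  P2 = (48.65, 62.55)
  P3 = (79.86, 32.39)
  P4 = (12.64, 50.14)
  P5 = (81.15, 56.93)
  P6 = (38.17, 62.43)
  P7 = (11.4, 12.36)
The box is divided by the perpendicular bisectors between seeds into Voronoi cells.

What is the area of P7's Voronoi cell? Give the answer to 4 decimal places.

1. box [0,88]×[0,71]: [(0, 0) (88, 0) (88, 71) (0, 71)]
2. ⊥bis P7·P0 via (29.42,16.265): [(0, 0) (32.9447, 0) (17.5587, 71) (0, 71)]  |A|=1792.8711
3. ⊥bis P7·P1 via (47.055,9.46): [(0, 0) (32.9447, 0) (17.5587, 71) (0, 71)]  |A|=1792.8711
4. ⊥bis P7·P2 via (30.025,37.455): [(0, 59.7389) (0, 0) (32.9447, 0) (23.832, 42.0513)]  |A|=1404.5332
5. ⊥bis P7·P3 via (45.63,22.375): [(0, 59.7389) (0, 0) (32.9447, 0) (23.832, 42.0513)]  |A|=1404.5332
6. ⊥bis P7·P4 via (12.02,31.25): [(0, 31.6445) (0, 0) (32.9447, 0) (26.2741, 30.7822)]  |A|=922.7695
7. ⊥bis P7·P5 via (46.275,34.645): [(0, 31.6445) (0, 0) (32.9447, 0) (26.2741, 30.7822)]  |A|=922.7695
8. ⊥bis P7·P6 via (24.785,37.395): [(0, 31.6445) (0, 0) (32.9447, 0) (26.2741, 30.7822)]  |A|=922.7695
9. canonical 4-gon: [(0, 31.6445) (0, 0) (32.9447, 0) (26.2741, 30.7822)]
10. shoelace: 922.7695

Area of P7's cell: 922.7695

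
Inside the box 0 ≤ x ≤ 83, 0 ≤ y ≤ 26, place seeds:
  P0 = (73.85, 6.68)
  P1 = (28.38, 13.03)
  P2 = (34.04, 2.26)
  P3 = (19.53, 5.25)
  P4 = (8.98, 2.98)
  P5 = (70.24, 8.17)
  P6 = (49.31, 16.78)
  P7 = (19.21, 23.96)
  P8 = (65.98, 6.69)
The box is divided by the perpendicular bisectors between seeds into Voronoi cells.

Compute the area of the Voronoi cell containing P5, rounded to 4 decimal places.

Area of P5's cell: 205.4501

1. box [0,83]×[0,26]: [(0, 0) (83, 0) (83, 26) (0, 26)]
2. ⊥bis P5·P0 via (72.045,7.425): [(0, 0) (68.9804, 0) (79.7117, 26) (0, 26)]  |A|=1932.997
3. ⊥bis P5·P1 via (49.31,10.6): [(48.0793, 0) (68.9804, 0) (79.7117, 26) (51.098, 26)]  |A|=643.6923
4. ⊥bis P5·P2 via (52.14,5.215): [(50.1208, 17.5832) (52.9914, 0) (68.9804, 0) (79.7117, 26) (51.098, 26)]  |A|=600.5072
5. ⊥bis P5·P3 via (44.885,6.71): [(50.1208, 17.5832) (52.9914, 0) (68.9804, 0) (79.7117, 26) (51.098, 26)]  |A|=600.5072
6. ⊥bis P5·P4 via (39.61,5.575): [(50.1208, 17.5832) (52.9914, 0) (68.9804, 0) (79.7117, 26) (51.098, 26)]  |A|=600.5072
7. ⊥bis P5·P6 via (59.775,12.475): [(54.6431, 0) (68.9804, 0) (79.7117, 26) (65.3388, 26)]  |A|=373.2318
8. ⊥bis P5·P7 via (44.725,16.065): [(54.6431, 0) (68.9804, 0) (79.7117, 26) (65.3388, 26)]  |A|=373.2318
9. ⊥bis P5·P8 via (68.11,7.43): [(63.3435, 21.1497) (69.9094, 2.2507) (79.7117, 26) (65.3388, 26)]  |A|=205.4501
10. canonical 4-gon: [(63.3435, 21.1497) (69.9094, 2.2507) (79.7117, 26) (65.3388, 26)]
11. shoelace: 205.4501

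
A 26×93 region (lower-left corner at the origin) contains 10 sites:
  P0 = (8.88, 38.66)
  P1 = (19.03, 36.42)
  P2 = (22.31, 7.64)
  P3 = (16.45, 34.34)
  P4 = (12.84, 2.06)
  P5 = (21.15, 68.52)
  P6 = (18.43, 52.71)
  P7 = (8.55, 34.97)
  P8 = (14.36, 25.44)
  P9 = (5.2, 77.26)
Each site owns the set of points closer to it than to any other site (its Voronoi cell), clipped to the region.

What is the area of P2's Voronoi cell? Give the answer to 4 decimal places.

1. box [0,26]×[0,93]: [(0, 0) (26, 0) (26, 93) (0, 93)]
2. ⊥bis P2·P0 via (15.595,23.15): [(0, 16.3982) (0, 0) (26, 0) (26, 27.6548)]  |A|=572.6891
3. ⊥bis P2·P1 via (20.67,22.03): [(10.2705, 20.8448) (0, 16.3982) (0, 0) (26, 0) (26, 22.6374)]  |A|=533.2289
4. ⊥bis P2·P3 via (19.38,20.99): [(1.5851, 17.0844) (0, 16.3982) (0, 0) (26, 0) (26, 22.4429)]  |A|=509.0652
5. ⊥bis P2·P4 via (17.575,4.85): [(9.3606, 18.791) (20.4328, 0) (26, 0) (26, 22.4429)]  |A|=239.0257
6. ⊥bis P2·P5 via (21.73,38.08): [(9.3606, 18.791) (20.4328, 0) (26, 0) (26, 22.4429)]  |A|=239.0257
7. ⊥bis P2·P6 via (20.37,30.175): [(9.3606, 18.791) (20.4328, 0) (26, 0) (26, 22.4429)]  |A|=239.0257
8. ⊥bis P2·P7 via (15.43,21.305): [(11.2683, 19.2097) (9.6068, 18.3731) (20.4328, 0) (26, 0) (26, 22.4429)]  |A|=238.5756
9. ⊥bis P2·P8 via (18.335,16.54): [(12.2803, 13.8358) (20.4328, 0) (26, 0) (26, 19.9634)]  |A|=175.4595
10. ⊥bis P2·P9 via (13.755,42.45): [(12.2803, 13.8358) (20.4328, 0) (26, 0) (26, 19.9634)]  |A|=175.4595
11. canonical 4-gon: [(12.2803, 13.8358) (20.4328, 0) (26, 0) (26, 19.9634)]
12. shoelace: 175.4595

Area of P2's cell: 175.4595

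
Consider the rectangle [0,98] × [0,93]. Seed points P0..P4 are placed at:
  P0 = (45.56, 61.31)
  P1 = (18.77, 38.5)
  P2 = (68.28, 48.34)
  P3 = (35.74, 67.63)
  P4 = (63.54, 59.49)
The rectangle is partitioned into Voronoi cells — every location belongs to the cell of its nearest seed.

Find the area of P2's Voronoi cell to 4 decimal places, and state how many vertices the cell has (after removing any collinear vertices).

Area of P2's cell: 2808.6925 (5 vertices)

1. box [0,98]×[0,93]: [(0, 0) (98, 0) (98, 93) (0, 93)]
2. ⊥bis P2·P0 via (56.92,54.825): [(25.6225, 0) (98, 0) (98, 93) (78.7127, 93)]  |A|=4262.4162
3. ⊥bis P2·P1 via (43.525,43.42): [(45.3028, 34.4748) (52.1546, 0) (98, 0) (98, 93) (78.7127, 93)]  |A|=3805.0703
4. ⊥bis P2·P3 via (52.01,57.985): [(45.3028, 34.4748) (52.1546, 0) (98, 0) (98, 93) (78.7127, 93)]  |A|=3805.0703
5. ⊥bis P2·P4 via (65.91,53.915): [(53.3532, 48.577) (45.3028, 34.4748) (52.1546, 0) (98, 0) (98, 67.5568)]  |A|=2808.6925
6. canonical 5-gon: [(53.3532, 48.577) (45.3028, 34.4748) (52.1546, 0) (98, 0) (98, 67.5568)]
7. shoelace: 2808.6925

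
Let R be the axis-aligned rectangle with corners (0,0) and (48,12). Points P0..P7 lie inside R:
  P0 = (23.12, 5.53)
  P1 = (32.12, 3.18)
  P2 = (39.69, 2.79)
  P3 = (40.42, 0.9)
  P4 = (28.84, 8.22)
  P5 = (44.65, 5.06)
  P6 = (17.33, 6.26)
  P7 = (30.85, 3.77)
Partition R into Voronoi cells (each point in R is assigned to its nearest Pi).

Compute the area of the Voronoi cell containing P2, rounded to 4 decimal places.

Area of P2's cell: 48.1139

1. box [0,48]×[0,12]: [(0, 0) (48, 0) (48, 12) (0, 12)]
2. ⊥bis P2·P0 via (31.405,4.16): [(30.7171, 0) (48, 0) (48, 12) (32.7014, 12)]  |A|=195.4889
3. ⊥bis P2·P1 via (35.905,2.985): [(35.7512, 0) (48, 0) (48, 12) (36.3694, 12)]  |A|=143.276
4. ⊥bis P2·P3 via (40.055,1.845): [(35.7608, 0.1864) (48, 4.9137) (48, 12) (36.3694, 12)]  |A|=112.0646
5. ⊥bis P2·P4 via (34.265,5.505): [(36.2379, 9.4472) (35.7608, 0.1864) (48, 4.9137) (48, 12) (37.5155, 12)]  |A|=110.6018
6. ⊥bis P2·P5 via (42.17,3.925): [(36.2379, 9.4472) (35.7608, 0.1864) (42.6612, 2.8516) (38.4744, 12) (37.5155, 12)]  |A|=48.1139
7. ⊥bis P2·P6 via (28.51,4.525): [(36.2379, 9.4472) (35.7608, 0.1864) (42.6612, 2.8516) (38.4744, 12) (37.5155, 12)]  |A|=48.1139
8. ⊥bis P2·P7 via (35.27,3.28): [(36.2379, 9.4472) (35.7608, 0.1864) (42.6612, 2.8516) (38.4744, 12) (37.5155, 12)]  |A|=48.1139
9. canonical 5-gon: [(36.2379, 9.4472) (35.7608, 0.1864) (42.6612, 2.8516) (38.4744, 12) (37.5155, 12)]
10. shoelace: 48.1139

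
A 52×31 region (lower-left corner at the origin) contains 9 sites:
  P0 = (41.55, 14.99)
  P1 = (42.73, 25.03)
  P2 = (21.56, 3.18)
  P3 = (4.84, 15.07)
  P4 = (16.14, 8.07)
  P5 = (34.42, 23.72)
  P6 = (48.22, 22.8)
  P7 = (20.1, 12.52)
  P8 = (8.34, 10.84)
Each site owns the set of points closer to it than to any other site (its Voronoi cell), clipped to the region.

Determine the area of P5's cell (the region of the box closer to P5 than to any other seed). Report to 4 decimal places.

1. box [0,52]×[0,31]: [(0, 0) (52, 0) (52, 31) (0, 31)]
2. ⊥bis P5·P0 via (37.985,19.355): [(0, 0) (14.2867, 0) (52, 30.8014) (52, 31) (0, 31)]  |A|=1031.1885
3. ⊥bis P5·P1 via (38.575,24.375): [(0, 0) (14.2867, 0) (39.2088, 20.3545) (37.5306, 31) (0, 31)]  |A|=952.9014
4. ⊥bis P5·P2 via (27.99,13.45): [(0, 30.9744) (29.5551, 12.4701) (39.2088, 20.3545) (37.5306, 31) (0, 31)]  |A|=406.0974
5. ⊥bis P5·P3 via (19.63,19.395): [(19.8845, 18.5248) (29.5551, 12.4701) (39.2088, 20.3545) (37.5306, 31) (16.2364, 31)]  |A|=304.5673
6. ⊥bis P5·P4 via (25.28,15.895): [(18.2534, 24.1024) (26.6607, 14.2823) (29.5551, 12.4701) (39.2088, 20.3545) (37.5306, 31) (16.2364, 31)]  |A|=289.1298
7. ⊥bis P5·P6 via (41.32,23.26): [(18.2534, 24.1024) (26.6607, 14.2823) (29.5551, 12.4701) (39.2088, 20.3545) (37.5306, 31) (16.2364, 31)]  |A|=289.1298
8. ⊥bis P5·P7 via (27.26,18.12): [(30.8511, 13.5286) (39.2088, 20.3545) (37.5306, 31) (17.1863, 31)]  |A|=227.9364
9. ⊥bis P5·P8 via (21.38,17.28): [(30.8511, 13.5286) (39.2088, 20.3545) (37.5306, 31) (17.1863, 31)]  |A|=227.9364
10. canonical 4-gon: [(30.8511, 13.5286) (39.2088, 20.3545) (37.5306, 31) (17.1863, 31)]
11. shoelace: 227.9364

Area of P5's cell: 227.9364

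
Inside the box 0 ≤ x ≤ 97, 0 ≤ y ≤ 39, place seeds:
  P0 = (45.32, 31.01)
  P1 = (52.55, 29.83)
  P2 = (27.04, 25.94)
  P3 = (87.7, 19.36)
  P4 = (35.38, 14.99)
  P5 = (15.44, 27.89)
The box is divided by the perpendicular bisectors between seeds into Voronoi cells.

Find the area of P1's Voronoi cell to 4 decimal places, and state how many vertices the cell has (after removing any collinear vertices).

Area of P1's cell: 654.3947 (4 vertices)

1. box [0,97]×[0,39]: [(0, 0) (97, 0) (97, 39) (0, 39)]
2. ⊥bis P1·P0 via (48.935,30.42): [(43.9702, 0) (97, 0) (97, 39) (50.3353, 39)]  |A|=1944.0424
3. ⊥bis P1·P2 via (39.795,27.885): [(44.01, 0.2438) (44.0472, 0) (97, 0) (97, 39) (50.3353, 39)]  |A|=1944.033
4. ⊥bis P1·P3 via (70.125,24.595): [(44.01, 0.2438) (44.0472, 0) (62.799, 0) (74.4158, 39) (50.3353, 39)]  |A|=836.7205
5. ⊥bis P1·P4 via (43.965,22.41): [(47.0459, 18.8454) (62.9361, 0.4603) (74.4158, 39) (50.3353, 39)]  |A|=654.3947
6. ⊥bis P1·P5 via (33.995,28.86): [(47.0459, 18.8454) (62.9361, 0.4603) (74.4158, 39) (50.3353, 39)]  |A|=654.3947
7. canonical 4-gon: [(47.0459, 18.8454) (62.9361, 0.4603) (74.4158, 39) (50.3353, 39)]
8. shoelace: 654.3947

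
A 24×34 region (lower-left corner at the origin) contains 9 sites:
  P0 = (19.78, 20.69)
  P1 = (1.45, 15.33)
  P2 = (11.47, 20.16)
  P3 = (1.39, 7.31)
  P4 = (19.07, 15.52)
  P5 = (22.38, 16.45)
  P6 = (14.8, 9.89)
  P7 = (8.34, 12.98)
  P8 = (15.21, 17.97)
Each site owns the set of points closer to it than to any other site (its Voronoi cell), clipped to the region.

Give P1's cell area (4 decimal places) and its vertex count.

1. box [0,24]×[0,34]: [(0, 0) (24, 0) (24, 34) (0, 34)]
2. ⊥bis P1·P0 via (10.615,18.01): [(0, 0) (15.8814, 0) (5.9393, 34) (0, 34)]  |A|=370.9516
3. ⊥bis P1·P2 via (6.46,17.745): [(0, 31.1465) (0, 0) (15.0137, 0)]  |A|=233.8125
4. ⊥bis P1·P3 via (1.42,11.32): [(9.5865, 11.2589) (0, 31.1465) (0, 11.3306)]  |A|=94.9827
5. ⊥bis P1·P4 via (10.26,15.425): [(9.5865, 11.2589) (0, 31.1465) (0, 11.3306)]  |A|=94.9827
6. ⊥bis P1·P5 via (11.915,15.89): [(9.5865, 11.2589) (0, 31.1465) (0, 11.3306)]  |A|=94.9827
7. ⊥bis P1·P6 via (8.125,12.61): [(7.5806, 11.2739) (8.4962, 13.5209) (0, 31.1465) (0, 11.3306)]  |A|=92.7222
8. ⊥bis P1·P7 via (4.895,14.155): [(3.9217, 11.3013) (6.2606, 18.1587) (0, 31.1465) (0, 11.3306)]  |A|=75.5099
9. ⊥bis P1·P8 via (8.33,16.65): [(3.9217, 11.3013) (6.2606, 18.1587) (0, 31.1465) (0, 11.3306)]  |A|=75.5099
10. canonical 4-gon: [(3.9217, 11.3013) (6.2606, 18.1587) (0, 31.1465) (0, 11.3306)]
11. shoelace: 75.5099

Area of P1's cell: 75.5099 (4 vertices)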